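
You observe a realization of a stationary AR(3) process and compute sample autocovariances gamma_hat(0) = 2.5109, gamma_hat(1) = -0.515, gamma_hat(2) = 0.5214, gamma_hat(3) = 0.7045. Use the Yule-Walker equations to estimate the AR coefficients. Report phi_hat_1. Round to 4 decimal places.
\hat\phi_{1} = -0.2350

The Yule-Walker equations for an AR(p) process read, in matrix form,
  Gamma_p phi = r_p,   with   (Gamma_p)_{ij} = gamma(|i - j|),
                       (r_p)_i = gamma(i),   i,j = 1..p.
Substitute the sample gammas (Toeplitz matrix and right-hand side of size 3):
  Gamma_p = [[2.5109, -0.515, 0.5214], [-0.515, 2.5109, -0.515], [0.5214, -0.515, 2.5109]]
  r_p     = [-0.515, 0.5214, 0.7045]
Written out (R1..R3):
  (R1) 2.5109 phi_1 - 0.515 phi_2 + 0.5214 phi_3 = -0.515
  (R2) -0.515 phi_1 + 2.5109 phi_2 - 0.515 phi_3 = 0.5214
  (R3) 0.5214 phi_1 - 0.515 phi_2 + 2.5109 phi_3 = 0.7045
Gaussian elimination:
  R2 <- R2 - (-0.515/2.5109) R1 = R2 - (-0.205106) R1:  2.405271 phi_2 - 0.408058 phi_3 = 0.415771
  R3 <- R3 - (0.5214/2.5109) R1 = R3 - (0.207655) R1:  -0.408058 phi_2 + 2.402629 phi_3 = 0.811442
  R3 <- R3 - (-0.408058/2.405271) R2 = R3 - (-0.169652) R2:  2.333401 phi_3 = 0.881978
Back-substitution:
  phi_hat_3 = 0.881978 / 2.333401 = 0.37798
  phi_hat_2 = (0.415771 - (-0.408058)(0.37798)) / 2.405271 = 0.236983
  phi_hat_1 = (-0.515 - (-0.515)(0.236983) - (0.5214)(0.37798)) / 2.5109 = -0.234988
So phi_hat = [-0.2350, 0.2370, 0.3780].
Therefore phi_hat_1 = -0.2350.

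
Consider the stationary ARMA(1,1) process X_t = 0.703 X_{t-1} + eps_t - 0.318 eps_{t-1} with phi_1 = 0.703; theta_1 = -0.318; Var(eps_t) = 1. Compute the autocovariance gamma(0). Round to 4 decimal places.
\gamma(0) = 1.2931

Multiply the model equation by X_{t-k} and take expectations. With theta_0 = psi_0 = 1 and psi_j the MA(infinity) weights, this gives
  gamma(k) - sum_i phi_i gamma(k-i) = c_k,
  c_k = sigma^2 * sum_{j=k..q} theta_j psi_{j-k}   (c_k = 0 for k > q),
using gamma(-m) = gamma(m).
psi-weights needed (psi_j = theta_j + sum_i phi_i psi_{j-i}):
  psi_1 = theta_1 + phi_1 = -0.318 + (0.703) = 0.385
Right-hand sides:
  c_0 = sigma^2 (1 + theta_1 psi_1) = 1 * (1 + (-0.318)(0.385)) = 1 * 0.87757 = 0.87757
  c_1 = sigma^2 theta_1 = 1 * (-0.318) = -0.318
  c_2 = 0
Equations for k = 0 and k = 1 (AR order 1):
  gamma(0) = phi_1 gamma(1) + c_0
  gamma(1) = phi_1 gamma(0) + c_1
Substituting the second into the first: gamma(0) (1 - phi_1^2) = c_0 + phi_1 c_1, so
  gamma(0) = (c_0 + phi_1 c_1) / (1 - phi_1^2) = (0.87757 + (0.703)(-0.318)) / (1 - (0.703)^2) = 0.654016 / 0.505791 = 1.293056.
Therefore gamma(0) = 1.2931 (to 4 decimal places).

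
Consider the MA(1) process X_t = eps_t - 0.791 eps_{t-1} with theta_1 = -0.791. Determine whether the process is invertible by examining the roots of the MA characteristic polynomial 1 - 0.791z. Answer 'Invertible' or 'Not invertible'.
\text{Invertible}

The MA(q) characteristic polynomial is P(z) = 1 - 0.791z.
Invertibility requires all roots to lie outside the unit circle, i.e. |z| > 1 for every root.
This is linear in z: 1 + (-0.791) z = 0  =>  z = -1/(-0.791) = 1.264223,  |z| = 1.264223.
Moduli of all roots: 1.2642.
All moduli strictly greater than 1? Yes.
Verdict: Invertible.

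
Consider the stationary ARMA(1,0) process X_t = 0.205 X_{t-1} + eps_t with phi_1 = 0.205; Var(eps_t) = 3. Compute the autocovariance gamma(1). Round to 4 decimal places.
\gamma(1) = 0.6420

Multiply the model equation by X_{t-k} and take expectations. With theta_0 = psi_0 = 1 and psi_j the MA(infinity) weights, this gives
  gamma(k) - sum_i phi_i gamma(k-i) = c_k,
  c_k = sigma^2 * sum_{j=k..q} theta_j psi_{j-k}   (c_k = 0 for k > q),
using gamma(-m) = gamma(m).
Pure AR (q = 0): c_0 = sigma^2 = 3, c_k = 0 for k >= 1.
Equations for k = 0 and k = 1 (AR order 1):
  gamma(0) = phi_1 gamma(1) + c_0
  gamma(1) = phi_1 gamma(0) + c_1
Substituting the second into the first: gamma(0) (1 - phi_1^2) = c_0 + phi_1 c_1, so
  gamma(0) = c_0 / (1 - phi_1^2) = 3 / (1 - (0.205)^2) = 3 / 0.957975 = 3.131606.
  gamma(1) = phi_1 gamma(0) = (0.205)(3.131606) = 0.641979.
Therefore gamma(1) = 0.6420 (to 4 decimal places).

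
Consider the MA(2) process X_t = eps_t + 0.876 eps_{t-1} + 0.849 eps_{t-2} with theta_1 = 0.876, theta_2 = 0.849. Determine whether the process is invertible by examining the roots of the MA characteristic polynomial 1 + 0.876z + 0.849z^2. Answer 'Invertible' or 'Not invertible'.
\text{Invertible}

The MA(q) characteristic polynomial is P(z) = 1 + 0.876z + 0.849z^2.
Invertibility requires all roots to lie outside the unit circle, i.e. |z| > 1 for every root.
Set 1 + (0.876) z + (0.849) z^2 = 0, i.e. a z^2 + b z + c = 0 with a = 0.849, b = 0.876, c = 1.
Discriminant D = b^2 - 4ac = (0.876)^2 - 4*(0.849)*1 = 0.767376 - (3.396) = -2.628624.
D < 0, so the roots are the complex-conjugate pair z = (-b +/- i sqrt(-D)) / (2a) = -0.5159 +/- 0.9548i.
For a conjugate pair |z|^2 = z * conj(z) = (product of roots) = c/a = 1/(0.849) = 1.177856, so |z| = sqrt(1.177856) = 1.0853 for both roots.
Moduli of all roots: 1.0853, 1.0853.
All moduli strictly greater than 1? Yes.
Verdict: Invertible.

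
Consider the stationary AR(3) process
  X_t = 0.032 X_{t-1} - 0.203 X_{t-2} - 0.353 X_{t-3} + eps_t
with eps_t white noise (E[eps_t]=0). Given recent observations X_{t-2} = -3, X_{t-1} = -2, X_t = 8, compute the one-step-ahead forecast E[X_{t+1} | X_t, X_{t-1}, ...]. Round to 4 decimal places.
E[X_{t+1} \mid \mathcal F_t] = 1.7210

For an AR(p) model X_t = c + sum_i phi_i X_{t-i} + eps_t, the
one-step-ahead conditional mean is
  E[X_{t+1} | X_t, ...] = c + sum_i phi_i X_{t+1-i}.
Substitute known values:
  E[X_{t+1} | ...] = (0.032) * (8) + (-0.203) * (-2) + (-0.353) * (-3)
                   = 1.7210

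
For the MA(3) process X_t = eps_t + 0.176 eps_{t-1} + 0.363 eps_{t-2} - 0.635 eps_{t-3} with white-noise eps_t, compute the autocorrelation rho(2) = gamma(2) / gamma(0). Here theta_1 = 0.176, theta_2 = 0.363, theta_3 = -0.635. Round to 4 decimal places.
\rho(2) = 0.1604

For an MA(q) process with theta_0 = 1, the autocovariance is
  gamma(k) = sigma^2 * sum_{i=0..q-k} theta_i * theta_{i+k},
and rho(k) = gamma(k) / gamma(0). Sigma^2 cancels.
  numerator   = (1)*(0.363) + (0.176)*(-0.635) = 0.25124.
  denominator = (1)^2 + (0.176)^2 + (0.363)^2 + (-0.635)^2 = 1.56597.
  rho(2) = 0.25124 / 1.56597 = 0.1604.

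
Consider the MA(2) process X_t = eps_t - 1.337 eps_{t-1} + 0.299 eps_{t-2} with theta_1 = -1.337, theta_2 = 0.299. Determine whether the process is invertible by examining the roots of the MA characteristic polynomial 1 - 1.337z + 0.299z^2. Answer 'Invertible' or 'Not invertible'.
\text{Not invertible}

The MA(q) characteristic polynomial is P(z) = 1 - 1.337z + 0.299z^2.
Invertibility requires all roots to lie outside the unit circle, i.e. |z| > 1 for every root.
Set 1 + (-1.337) z + (0.299) z^2 = 0, i.e. a z^2 + b z + c = 0 with a = 0.299, b = -1.337, c = 1.
Discriminant D = b^2 - 4ac = (-1.337)^2 - 4*(0.299)*1 = 1.787569 - (1.196) = 0.591569.
D >= 0, so the roots are real: z = (-b +/- sqrt(D)) / (2a) = (1.337 +/- 0.769135) / (0.598).
  z_1 = (1.337 + 0.769135) / (0.598) = 3.522,   |z_1| = 3.522.
  z_2 = (1.337 - 0.769135) / (0.598) = 0.9496,   |z_2| = 0.9496.
Moduli of all roots: 3.5220, 0.9496.
All moduli strictly greater than 1? No.
Verdict: Not invertible.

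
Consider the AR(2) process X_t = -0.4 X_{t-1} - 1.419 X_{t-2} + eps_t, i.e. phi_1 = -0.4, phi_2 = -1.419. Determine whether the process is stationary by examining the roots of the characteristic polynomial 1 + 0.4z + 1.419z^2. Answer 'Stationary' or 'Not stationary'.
\text{Not stationary}

The AR(p) characteristic polynomial is P(z) = 1 + 0.4z + 1.419z^2.
Stationarity requires all roots to lie outside the unit circle, i.e. |z| > 1 for every root.
Set 1 + (0.4) z + (1.419) z^2 = 0, i.e. a z^2 + b z + c = 0 with a = 1.419, b = 0.4, c = 1.
Discriminant D = b^2 - 4ac = (0.4)^2 - 4*(1.419)*1 = 0.16 - (5.676) = -5.516.
D < 0, so the roots are the complex-conjugate pair z = (-b +/- i sqrt(-D)) / (2a) = -0.1409 +/- 0.8276i.
For a conjugate pair |z|^2 = z * conj(z) = (product of roots) = c/a = 1/(1.419) = 0.704722, so |z| = sqrt(0.704722) = 0.8395 for both roots.
Moduli of all roots: 0.8395, 0.8395.
All moduli strictly greater than 1? No.
Verdict: Not stationary.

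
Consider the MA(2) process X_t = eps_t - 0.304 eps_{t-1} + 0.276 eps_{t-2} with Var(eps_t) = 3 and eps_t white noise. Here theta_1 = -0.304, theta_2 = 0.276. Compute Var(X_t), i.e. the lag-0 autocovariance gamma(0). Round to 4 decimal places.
\gamma(0) = 3.5058

For an MA(q) process X_t = eps_t + sum_i theta_i eps_{t-i} with
Var(eps_t) = sigma^2, the variance is
  gamma(0) = sigma^2 * (1 + sum_i theta_i^2).
  sum_i theta_i^2 = (-0.304)^2 + (0.276)^2 = 0.092416 + 0.076176 = 0.168592.
  gamma(0) = 3 * (1 + 0.168592) = 3 * 1.168592 = 3.505776, which rounds to 3.5058.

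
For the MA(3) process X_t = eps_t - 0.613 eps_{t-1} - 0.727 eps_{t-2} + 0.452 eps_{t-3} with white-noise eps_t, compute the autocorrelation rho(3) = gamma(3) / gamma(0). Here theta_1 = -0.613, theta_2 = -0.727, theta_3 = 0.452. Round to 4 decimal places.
\rho(3) = 0.2144

For an MA(q) process with theta_0 = 1, the autocovariance is
  gamma(k) = sigma^2 * sum_{i=0..q-k} theta_i * theta_{i+k},
and rho(k) = gamma(k) / gamma(0). Sigma^2 cancels.
  numerator   = (1)*(0.452) = 0.452.
  denominator = (1)^2 + (-0.613)^2 + (-0.727)^2 + (0.452)^2 = 2.108602.
  rho(3) = 0.452 / 2.108602 = 0.2144.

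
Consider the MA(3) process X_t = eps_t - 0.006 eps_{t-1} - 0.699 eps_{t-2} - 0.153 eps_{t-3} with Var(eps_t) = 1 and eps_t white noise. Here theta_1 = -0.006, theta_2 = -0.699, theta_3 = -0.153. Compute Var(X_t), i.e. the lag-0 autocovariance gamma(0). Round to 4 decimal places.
\gamma(0) = 1.5120

For an MA(q) process X_t = eps_t + sum_i theta_i eps_{t-i} with
Var(eps_t) = sigma^2, the variance is
  gamma(0) = sigma^2 * (1 + sum_i theta_i^2).
  sum_i theta_i^2 = (-0.006)^2 + (-0.699)^2 + (-0.153)^2 = 0.000036 + 0.488601 + 0.023409 = 0.512046.
  gamma(0) = 1 * (1 + 0.512046) = 1 * 1.512046 = 1.512046, which rounds to 1.5120.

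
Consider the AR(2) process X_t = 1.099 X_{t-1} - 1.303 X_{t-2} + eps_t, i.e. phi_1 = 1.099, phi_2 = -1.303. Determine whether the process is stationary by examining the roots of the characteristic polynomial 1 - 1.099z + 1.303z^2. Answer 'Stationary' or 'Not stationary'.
\text{Not stationary}

The AR(p) characteristic polynomial is P(z) = 1 - 1.099z + 1.303z^2.
Stationarity requires all roots to lie outside the unit circle, i.e. |z| > 1 for every root.
Set 1 + (-1.099) z + (1.303) z^2 = 0, i.e. a z^2 + b z + c = 0 with a = 1.303, b = -1.099, c = 1.
Discriminant D = b^2 - 4ac = (-1.099)^2 - 4*(1.303)*1 = 1.207801 - (5.212) = -4.004199.
D < 0, so the roots are the complex-conjugate pair z = (-b +/- i sqrt(-D)) / (2a) = 0.4217 +/- 0.7679i.
For a conjugate pair |z|^2 = z * conj(z) = (product of roots) = c/a = 1/(1.303) = 0.76746, so |z| = sqrt(0.76746) = 0.876 for both roots.
Moduli of all roots: 0.8760, 0.8760.
All moduli strictly greater than 1? No.
Verdict: Not stationary.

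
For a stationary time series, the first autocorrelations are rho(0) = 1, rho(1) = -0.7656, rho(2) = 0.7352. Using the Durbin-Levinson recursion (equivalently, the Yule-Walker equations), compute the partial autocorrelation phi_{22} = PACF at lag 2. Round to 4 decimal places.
\phi_{22} = 0.3602

The PACF at lag k is phi_{kk}, the last component of the solution
to the Yule-Walker system G_k phi = r_k where
  (G_k)_{ij} = rho(|i - j|), (r_k)_i = rho(i), i,j = 1..k.
Equivalently, Durbin-Levinson gives phi_{kk} iteratively:
  phi_{11} = rho(1)
  phi_{kk} = [rho(k) - sum_{j=1..k-1} phi_{k-1,j} rho(k-j)]
            / [1 - sum_{j=1..k-1} phi_{k-1,j} rho(j)],
  phi_{k,j} = phi_{k-1,j} - phi_{kk} phi_{k-1,k-j},  j = 1..k-1.
Step k = 1:
  phi_11 = rho(1) = -0.7656.
Step k = 2:
  phi_22 = [rho(2) - phi_11 rho(1)] / [1 - phi_11 rho(1)] = [0.7352 - (-0.7656)(-0.7656)] / [1 - (-0.7656)(-0.7656)]
         = 0.14905664 / 0.41385664 = 0.3602.
Therefore phi_{22} = 0.3602.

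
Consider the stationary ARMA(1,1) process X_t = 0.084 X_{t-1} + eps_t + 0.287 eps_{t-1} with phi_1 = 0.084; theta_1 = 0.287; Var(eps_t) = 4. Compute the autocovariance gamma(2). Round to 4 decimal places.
\gamma(2) = 0.1286

Multiply the model equation by X_{t-k} and take expectations. With theta_0 = psi_0 = 1 and psi_j the MA(infinity) weights, this gives
  gamma(k) - sum_i phi_i gamma(k-i) = c_k,
  c_k = sigma^2 * sum_{j=k..q} theta_j psi_{j-k}   (c_k = 0 for k > q),
using gamma(-m) = gamma(m).
psi-weights needed (psi_j = theta_j + sum_i phi_i psi_{j-i}):
  psi_1 = theta_1 + phi_1 = 0.287 + (0.084) = 0.371
Right-hand sides:
  c_0 = sigma^2 (1 + theta_1 psi_1) = 4 * (1 + (0.287)(0.371)) = 4 * 1.106477 = 4.425908
  c_1 = sigma^2 theta_1 = 4 * (0.287) = 1.148
  c_2 = 0
Equations for k = 0 and k = 1 (AR order 1):
  gamma(0) = phi_1 gamma(1) + c_0
  gamma(1) = phi_1 gamma(0) + c_1
Substituting the second into the first: gamma(0) (1 - phi_1^2) = c_0 + phi_1 c_1, so
  gamma(0) = (c_0 + phi_1 c_1) / (1 - phi_1^2) = (4.425908 + (0.084)(1.148)) / (1 - (0.084)^2) = 4.52234 / 0.992944 = 4.554476.
  gamma(1) = phi_1 gamma(0) + c_1 = (0.084)(4.554476) + (1.148) = 1.530576.
For k = 2 (> q): gamma(2) = phi_1 gamma(1) = (0.084)(1.530576) = 0.128568.
Therefore gamma(2) = 0.1286 (to 4 decimal places).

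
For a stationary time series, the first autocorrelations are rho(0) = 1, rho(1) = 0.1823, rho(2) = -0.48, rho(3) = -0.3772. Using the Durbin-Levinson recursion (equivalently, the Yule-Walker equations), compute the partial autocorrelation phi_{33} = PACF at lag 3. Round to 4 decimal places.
\phi_{33} = -0.2110

The PACF at lag k is phi_{kk}, the last component of the solution
to the Yule-Walker system G_k phi = r_k where
  (G_k)_{ij} = rho(|i - j|), (r_k)_i = rho(i), i,j = 1..k.
Equivalently, Durbin-Levinson gives phi_{kk} iteratively:
  phi_{11} = rho(1)
  phi_{kk} = [rho(k) - sum_{j=1..k-1} phi_{k-1,j} rho(k-j)]
            / [1 - sum_{j=1..k-1} phi_{k-1,j} rho(j)],
  phi_{k,j} = phi_{k-1,j} - phi_{kk} phi_{k-1,k-j},  j = 1..k-1.
Step k = 1:
  phi_11 = rho(1) = 0.1823.
Step k = 2:
  phi_22 = [rho(2) - phi_11 rho(1)] / [1 - phi_11 rho(1)] = [-0.48 - (0.1823)(0.1823)] / [1 - (0.1823)(0.1823)]
         = -0.51323329 / 0.96676671 = -0.530876.
  Update: phi_21 = phi_11 - phi_22 phi_11 = 0.1823 - (-0.530876)(0.1823) = 0.279079.
Step k = 3:
  phi_33 = [rho(3) - phi_21 rho(2) - phi_22 rho(1)] / [1 - phi_21 rho(1) - phi_22 rho(2)]
    numerator   = -0.3772 - (0.279079)(-0.48) - (-0.530876)(0.1823) = -0.14646352
    denominator = 1 - (0.279079)(0.1823) - (-0.530876)(-0.48) = 0.69430345
  phi_33 = -0.14646352 / 0.69430345 = -0.211.
Therefore phi_{33} = -0.2110.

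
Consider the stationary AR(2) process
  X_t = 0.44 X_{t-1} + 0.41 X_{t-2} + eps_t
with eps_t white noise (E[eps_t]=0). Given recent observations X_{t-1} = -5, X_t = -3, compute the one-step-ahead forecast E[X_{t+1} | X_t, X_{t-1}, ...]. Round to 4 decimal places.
E[X_{t+1} \mid \mathcal F_t] = -3.3700

For an AR(p) model X_t = c + sum_i phi_i X_{t-i} + eps_t, the
one-step-ahead conditional mean is
  E[X_{t+1} | X_t, ...] = c + sum_i phi_i X_{t+1-i}.
Substitute known values:
  E[X_{t+1} | ...] = (0.44) * (-3) + (0.41) * (-5)
                   = -3.3700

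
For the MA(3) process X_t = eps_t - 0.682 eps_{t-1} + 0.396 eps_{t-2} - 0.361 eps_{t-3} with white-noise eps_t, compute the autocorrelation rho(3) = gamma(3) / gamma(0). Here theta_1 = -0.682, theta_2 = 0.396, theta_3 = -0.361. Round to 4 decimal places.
\rho(3) = -0.2060

For an MA(q) process with theta_0 = 1, the autocovariance is
  gamma(k) = sigma^2 * sum_{i=0..q-k} theta_i * theta_{i+k},
and rho(k) = gamma(k) / gamma(0). Sigma^2 cancels.
  numerator   = (1)*(-0.361) = -0.361.
  denominator = (1)^2 + (-0.682)^2 + (0.396)^2 + (-0.361)^2 = 1.752261.
  rho(3) = -0.361 / 1.752261 = -0.2060.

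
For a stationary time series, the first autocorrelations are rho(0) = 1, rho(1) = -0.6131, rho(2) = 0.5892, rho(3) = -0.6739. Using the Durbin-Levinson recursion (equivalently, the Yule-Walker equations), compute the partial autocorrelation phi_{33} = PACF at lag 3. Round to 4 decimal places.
\phi_{33} = -0.4111

The PACF at lag k is phi_{kk}, the last component of the solution
to the Yule-Walker system G_k phi = r_k where
  (G_k)_{ij} = rho(|i - j|), (r_k)_i = rho(i), i,j = 1..k.
Equivalently, Durbin-Levinson gives phi_{kk} iteratively:
  phi_{11} = rho(1)
  phi_{kk} = [rho(k) - sum_{j=1..k-1} phi_{k-1,j} rho(k-j)]
            / [1 - sum_{j=1..k-1} phi_{k-1,j} rho(j)],
  phi_{k,j} = phi_{k-1,j} - phi_{kk} phi_{k-1,k-j},  j = 1..k-1.
Step k = 1:
  phi_11 = rho(1) = -0.6131.
Step k = 2:
  phi_22 = [rho(2) - phi_11 rho(1)] / [1 - phi_11 rho(1)] = [0.5892 - (-0.6131)(-0.6131)] / [1 - (-0.6131)(-0.6131)]
         = 0.21330839 / 0.62410839 = 0.341781.
  Update: phi_21 = phi_11 - phi_22 phi_11 = -0.6131 - (0.341781)(-0.6131) = -0.403554.
Step k = 3:
  phi_33 = [rho(3) - phi_21 rho(2) - phi_22 rho(1)] / [1 - phi_21 rho(1) - phi_22 rho(2)]
    numerator   = -0.6739 - (-0.403554)(0.5892) - (0.341781)(-0.6131) = -0.22658001
    denominator = 1 - (-0.403554)(-0.6131) - (0.341781)(0.5892) = 0.55120364
  phi_33 = -0.22658001 / 0.55120364 = -0.4111.
Therefore phi_{33} = -0.4111.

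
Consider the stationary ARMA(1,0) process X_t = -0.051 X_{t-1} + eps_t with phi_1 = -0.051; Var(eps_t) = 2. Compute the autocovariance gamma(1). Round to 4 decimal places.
\gamma(1) = -0.1023

Multiply the model equation by X_{t-k} and take expectations. With theta_0 = psi_0 = 1 and psi_j the MA(infinity) weights, this gives
  gamma(k) - sum_i phi_i gamma(k-i) = c_k,
  c_k = sigma^2 * sum_{j=k..q} theta_j psi_{j-k}   (c_k = 0 for k > q),
using gamma(-m) = gamma(m).
Pure AR (q = 0): c_0 = sigma^2 = 2, c_k = 0 for k >= 1.
Equations for k = 0 and k = 1 (AR order 1):
  gamma(0) = phi_1 gamma(1) + c_0
  gamma(1) = phi_1 gamma(0) + c_1
Substituting the second into the first: gamma(0) (1 - phi_1^2) = c_0 + phi_1 c_1, so
  gamma(0) = c_0 / (1 - phi_1^2) = 2 / (1 - (-0.051)^2) = 2 / 0.997399 = 2.005216.
  gamma(1) = phi_1 gamma(0) = (-0.051)(2.005216) = -0.102266.
Therefore gamma(1) = -0.1023 (to 4 decimal places).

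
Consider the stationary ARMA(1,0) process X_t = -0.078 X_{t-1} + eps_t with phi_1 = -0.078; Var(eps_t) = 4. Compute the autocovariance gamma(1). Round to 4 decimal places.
\gamma(1) = -0.3139

Multiply the model equation by X_{t-k} and take expectations. With theta_0 = psi_0 = 1 and psi_j the MA(infinity) weights, this gives
  gamma(k) - sum_i phi_i gamma(k-i) = c_k,
  c_k = sigma^2 * sum_{j=k..q} theta_j psi_{j-k}   (c_k = 0 for k > q),
using gamma(-m) = gamma(m).
Pure AR (q = 0): c_0 = sigma^2 = 4, c_k = 0 for k >= 1.
Equations for k = 0 and k = 1 (AR order 1):
  gamma(0) = phi_1 gamma(1) + c_0
  gamma(1) = phi_1 gamma(0) + c_1
Substituting the second into the first: gamma(0) (1 - phi_1^2) = c_0 + phi_1 c_1, so
  gamma(0) = c_0 / (1 - phi_1^2) = 4 / (1 - (-0.078)^2) = 4 / 0.993916 = 4.024485.
  gamma(1) = phi_1 gamma(0) = (-0.078)(4.024485) = -0.31391.
Therefore gamma(1) = -0.3139 (to 4 decimal places).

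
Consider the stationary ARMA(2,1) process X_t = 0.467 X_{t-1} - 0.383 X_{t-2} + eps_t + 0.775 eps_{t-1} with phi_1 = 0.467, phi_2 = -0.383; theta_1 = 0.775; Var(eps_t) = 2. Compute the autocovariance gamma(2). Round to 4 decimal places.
\gamma(2) = -0.7426

Multiply the model equation by X_{t-k} and take expectations. With theta_0 = psi_0 = 1 and psi_j the MA(infinity) weights, this gives
  gamma(k) - sum_i phi_i gamma(k-i) = c_k,
  c_k = sigma^2 * sum_{j=k..q} theta_j psi_{j-k}   (c_k = 0 for k > q),
using gamma(-m) = gamma(m).
psi-weights needed (psi_j = theta_j + sum_i phi_i psi_{j-i}):
  psi_1 = theta_1 + phi_1 = 0.775 + (0.467) = 1.242
Right-hand sides:
  c_0 = sigma^2 (1 + theta_1 psi_1) = 2 * (1 + (0.775)(1.242)) = 2 * 1.96255 = 3.9251
  c_1 = sigma^2 theta_1 = 2 * (0.775) = 1.55
  c_2 = 0
Equations for k = 0, 1, 2 (AR order 2, c_2 = 0):
  (E0) gamma(0) = phi_1 gamma(1) + phi_2 gamma(2) + c_0
  (E1) gamma(1) = phi_1 gamma(0) + phi_2 gamma(1) + c_1
  (E2) gamma(2) = phi_1 gamma(1) + phi_2 gamma(0)
From (E1): gamma(1) = A gamma(0) + B with
  A = phi_1 / (1 - phi_2) = 0.467 / 1.383 = 0.337672,   B = c_1 / (1 - phi_2) = 1.55 / 1.383 = 1.120752.
Insert (E2) into (E0): gamma(0) (1 - phi_2^2) = phi_1 (1 + phi_2) gamma(1) + c_0.
  phi_1 (1 + phi_2) = (0.467)(0.617) = 0.288139,   1 - phi_2^2 = 0.853311.
Replace gamma(1) by A gamma(0) + B and collect gamma(0):
  gamma(0) [0.853311 - (0.288139)(0.337672)] = (0.288139)(1.120752) + 3.9251
  gamma(0) * 0.756015 = 4.248032
  gamma(0) = 4.248032 / 0.756015 = 5.618982.
  gamma(1) = A gamma(0) + B = (0.337672)(5.618982) + (1.120752) = 3.018123.
  gamma(2) = phi_1 gamma(1) + phi_2 gamma(0) = (0.467)(3.018123) + (-0.383)(5.618982) = -0.742606.
Therefore gamma(2) = -0.7426 (to 4 decimal places).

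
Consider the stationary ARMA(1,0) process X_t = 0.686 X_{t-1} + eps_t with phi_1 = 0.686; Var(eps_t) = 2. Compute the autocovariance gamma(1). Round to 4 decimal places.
\gamma(1) = 2.5916

Multiply the model equation by X_{t-k} and take expectations. With theta_0 = psi_0 = 1 and psi_j the MA(infinity) weights, this gives
  gamma(k) - sum_i phi_i gamma(k-i) = c_k,
  c_k = sigma^2 * sum_{j=k..q} theta_j psi_{j-k}   (c_k = 0 for k > q),
using gamma(-m) = gamma(m).
Pure AR (q = 0): c_0 = sigma^2 = 2, c_k = 0 for k >= 1.
Equations for k = 0 and k = 1 (AR order 1):
  gamma(0) = phi_1 gamma(1) + c_0
  gamma(1) = phi_1 gamma(0) + c_1
Substituting the second into the first: gamma(0) (1 - phi_1^2) = c_0 + phi_1 c_1, so
  gamma(0) = c_0 / (1 - phi_1^2) = 2 / (1 - (0.686)^2) = 2 / 0.529404 = 3.777833.
  gamma(1) = phi_1 gamma(0) = (0.686)(3.777833) = 2.591594.
Therefore gamma(1) = 2.5916 (to 4 decimal places).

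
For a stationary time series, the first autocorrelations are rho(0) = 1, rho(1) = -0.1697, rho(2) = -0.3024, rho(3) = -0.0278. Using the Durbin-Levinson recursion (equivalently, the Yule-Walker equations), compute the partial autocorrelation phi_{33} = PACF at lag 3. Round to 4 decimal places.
\phi_{33} = -0.1800

The PACF at lag k is phi_{kk}, the last component of the solution
to the Yule-Walker system G_k phi = r_k where
  (G_k)_{ij} = rho(|i - j|), (r_k)_i = rho(i), i,j = 1..k.
Equivalently, Durbin-Levinson gives phi_{kk} iteratively:
  phi_{11} = rho(1)
  phi_{kk} = [rho(k) - sum_{j=1..k-1} phi_{k-1,j} rho(k-j)]
            / [1 - sum_{j=1..k-1} phi_{k-1,j} rho(j)],
  phi_{k,j} = phi_{k-1,j} - phi_{kk} phi_{k-1,k-j},  j = 1..k-1.
Step k = 1:
  phi_11 = rho(1) = -0.1697.
Step k = 2:
  phi_22 = [rho(2) - phi_11 rho(1)] / [1 - phi_11 rho(1)] = [-0.3024 - (-0.1697)(-0.1697)] / [1 - (-0.1697)(-0.1697)]
         = -0.33119809 / 0.97120191 = -0.341019.
  Update: phi_21 = phi_11 - phi_22 phi_11 = -0.1697 - (-0.341019)(-0.1697) = -0.227571.
Step k = 3:
  phi_33 = [rho(3) - phi_21 rho(2) - phi_22 rho(1)] / [1 - phi_21 rho(1) - phi_22 rho(2)]
    numerator   = -0.0278 - (-0.227571)(-0.3024) - (-0.341019)(-0.1697) = -0.15448832
    denominator = 1 - (-0.227571)(-0.1697) - (-0.341019)(-0.3024) = 0.85825714
  phi_33 = -0.15448832 / 0.85825714 = -0.18.
Therefore phi_{33} = -0.1800.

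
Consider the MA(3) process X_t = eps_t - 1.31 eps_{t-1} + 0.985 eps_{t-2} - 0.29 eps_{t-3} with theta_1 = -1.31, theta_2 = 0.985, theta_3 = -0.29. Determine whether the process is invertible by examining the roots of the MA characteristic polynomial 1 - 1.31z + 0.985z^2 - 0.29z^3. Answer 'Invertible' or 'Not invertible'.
\text{Invertible}

The MA(q) characteristic polynomial is P(z) = 1 - 1.31z + 0.985z^2 - 0.29z^3.
Invertibility requires all roots to lie outside the unit circle, i.e. |z| > 1 for every root.
Degree 3: look for a simple real root z0 first, then factor out (1 - z/z0) and solve the remaining quadratic.
Testing z0 = 2: P(2) = 1 + (-1.31)(2) + (0.985)(2)^2 + (-0.29)(2)^3
  = 1 + (-2.62) + (3.94) + (-2.32) = 0.  So z_0 = 2 is a root, |z_0| = 2.
Divide out the factor (1 - 0.5 z) = (1 - z/z0) (since 1/z0 = 0.5):
  P(z) = (1 - 0.5 z)(1 + (-0.81) z + (0.58) z^2)
  [check: z-coef -0.81 - (0.5) = -1.31; z^2-coef 0.58 - (0.5)(-0.81) = 0.985; z^3-coef -(0.5)(0.58) = -0.29.]
Remaining roots from the quadratic factor 1 + (-0.81) z + (0.58) z^2:
  Set 1 + (-0.81) z + (0.58) z^2 = 0, i.e. a z^2 + b z + c = 0 with a = 0.58, b = -0.81, c = 1.
  Discriminant D = b^2 - 4ac = (-0.81)^2 - 4*(0.58)*1 = 0.6561 - (2.32) = -1.6639.
  D < 0, so the roots are the complex-conjugate pair z = (-b +/- i sqrt(-D)) / (2a) = 0.6983 +/- 1.112i.
  For a conjugate pair |z|^2 = z * conj(z) = (product of roots) = c/a = 1/(0.58) = 1.724138, so |z| = sqrt(1.724138) = 1.3131 for both roots.
Moduli of all roots: 2.0000, 1.3131, 1.3131.
All moduli strictly greater than 1? Yes.
Verdict: Invertible.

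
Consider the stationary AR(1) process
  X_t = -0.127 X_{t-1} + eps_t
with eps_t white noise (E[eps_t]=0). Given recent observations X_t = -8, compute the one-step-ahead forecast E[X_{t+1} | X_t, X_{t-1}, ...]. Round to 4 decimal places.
E[X_{t+1} \mid \mathcal F_t] = 1.0160

For an AR(p) model X_t = c + sum_i phi_i X_{t-i} + eps_t, the
one-step-ahead conditional mean is
  E[X_{t+1} | X_t, ...] = c + sum_i phi_i X_{t+1-i}.
Substitute known values:
  E[X_{t+1} | ...] = (-0.127) * (-8)
                   = 1.0160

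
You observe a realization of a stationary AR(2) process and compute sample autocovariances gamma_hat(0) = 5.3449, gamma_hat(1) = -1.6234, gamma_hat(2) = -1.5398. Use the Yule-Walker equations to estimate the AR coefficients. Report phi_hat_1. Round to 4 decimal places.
\hat\phi_{1} = -0.4310

The Yule-Walker equations for an AR(p) process read, in matrix form,
  Gamma_p phi = r_p,   with   (Gamma_p)_{ij} = gamma(|i - j|),
                       (r_p)_i = gamma(i),   i,j = 1..p.
Substitute the sample gammas (Toeplitz matrix and right-hand side of size 2):
  Gamma_p = [[5.3449, -1.6234], [-1.6234, 5.3449]]
  r_p     = [-1.6234, -1.5398]
Written out:
  5.3449 phi_1 - 1.6234 phi_2 = -1.6234
  -1.6234 phi_1 + 5.3449 phi_2 = -1.5398
Solve by Cramer's rule:
  det = gamma(0)^2 - gamma(1)^2 = (5.3449)^2 - (-1.6234)^2 = 28.56795601 - 2.63542756 = 25.93252845
  phi_hat_1 = [gamma(1) gamma(0) - gamma(1) gamma(2)] / det = [(-1.6234)(5.3449) - (-1.6234)(-1.5398)] / 25.93252845 = -11.17662198 / 25.93252845 = -0.431
  phi_hat_2 = [gamma(0) gamma(2) - gamma(1)^2] / det = [(5.3449)(-1.5398) - (-1.6234)^2] / 25.93252845 = -10.86550458 / 25.93252845 = -0.419
So phi_hat = [-0.4310, -0.4190].
Therefore phi_hat_1 = -0.4310.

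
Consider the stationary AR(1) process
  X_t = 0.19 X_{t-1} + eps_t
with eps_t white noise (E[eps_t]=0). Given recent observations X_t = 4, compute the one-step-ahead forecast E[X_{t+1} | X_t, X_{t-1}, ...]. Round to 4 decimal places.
E[X_{t+1} \mid \mathcal F_t] = 0.7600

For an AR(p) model X_t = c + sum_i phi_i X_{t-i} + eps_t, the
one-step-ahead conditional mean is
  E[X_{t+1} | X_t, ...] = c + sum_i phi_i X_{t+1-i}.
Substitute known values:
  E[X_{t+1} | ...] = (0.19) * (4)
                   = 0.7600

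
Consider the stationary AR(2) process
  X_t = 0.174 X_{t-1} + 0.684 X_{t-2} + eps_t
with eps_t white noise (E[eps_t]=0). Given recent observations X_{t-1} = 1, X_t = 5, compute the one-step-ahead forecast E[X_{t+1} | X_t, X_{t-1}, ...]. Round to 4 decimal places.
E[X_{t+1} \mid \mathcal F_t] = 1.5540

For an AR(p) model X_t = c + sum_i phi_i X_{t-i} + eps_t, the
one-step-ahead conditional mean is
  E[X_{t+1} | X_t, ...] = c + sum_i phi_i X_{t+1-i}.
Substitute known values:
  E[X_{t+1} | ...] = (0.174) * (5) + (0.684) * (1)
                   = 1.5540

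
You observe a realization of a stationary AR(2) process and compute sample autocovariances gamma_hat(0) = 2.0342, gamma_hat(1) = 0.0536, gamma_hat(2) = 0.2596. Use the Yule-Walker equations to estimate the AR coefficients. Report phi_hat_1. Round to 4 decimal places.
\hat\phi_{1} = 0.0230

The Yule-Walker equations for an AR(p) process read, in matrix form,
  Gamma_p phi = r_p,   with   (Gamma_p)_{ij} = gamma(|i - j|),
                       (r_p)_i = gamma(i),   i,j = 1..p.
Substitute the sample gammas (Toeplitz matrix and right-hand side of size 2):
  Gamma_p = [[2.0342, 0.0536], [0.0536, 2.0342]]
  r_p     = [0.0536, 0.2596]
Written out:
  2.0342 phi_1 + 0.0536 phi_2 = 0.0536
  0.0536 phi_1 + 2.0342 phi_2 = 0.2596
Solve by Cramer's rule:
  det = gamma(0)^2 - gamma(1)^2 = (2.0342)^2 - (0.0536)^2 = 4.13796964 - 0.00287296 = 4.13509668
  phi_hat_1 = [gamma(1) gamma(0) - gamma(1) gamma(2)] / det = [(0.0536)(2.0342) - (0.0536)(0.2596)] / 4.13509668 = 0.09511856 / 4.13509668 = 0.023
  phi_hat_2 = [gamma(0) gamma(2) - gamma(1)^2] / det = [(2.0342)(0.2596) - (0.0536)^2] / 4.13509668 = 0.52520536 / 4.13509668 = 0.127
So phi_hat = [0.0230, 0.1270].
Therefore phi_hat_1 = 0.0230.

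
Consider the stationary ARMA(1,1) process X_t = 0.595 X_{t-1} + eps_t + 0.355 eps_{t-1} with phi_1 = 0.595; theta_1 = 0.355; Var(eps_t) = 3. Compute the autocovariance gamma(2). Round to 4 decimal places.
\gamma(2) = 3.1796

Multiply the model equation by X_{t-k} and take expectations. With theta_0 = psi_0 = 1 and psi_j the MA(infinity) weights, this gives
  gamma(k) - sum_i phi_i gamma(k-i) = c_k,
  c_k = sigma^2 * sum_{j=k..q} theta_j psi_{j-k}   (c_k = 0 for k > q),
using gamma(-m) = gamma(m).
psi-weights needed (psi_j = theta_j + sum_i phi_i psi_{j-i}):
  psi_1 = theta_1 + phi_1 = 0.355 + (0.595) = 0.95
Right-hand sides:
  c_0 = sigma^2 (1 + theta_1 psi_1) = 3 * (1 + (0.355)(0.95)) = 3 * 1.33725 = 4.01175
  c_1 = sigma^2 theta_1 = 3 * (0.355) = 1.065
  c_2 = 0
Equations for k = 0 and k = 1 (AR order 1):
  gamma(0) = phi_1 gamma(1) + c_0
  gamma(1) = phi_1 gamma(0) + c_1
Substituting the second into the first: gamma(0) (1 - phi_1^2) = c_0 + phi_1 c_1, so
  gamma(0) = (c_0 + phi_1 c_1) / (1 - phi_1^2) = (4.01175 + (0.595)(1.065)) / (1 - (0.595)^2) = 4.645425 / 0.645975 = 7.191339.
  gamma(1) = phi_1 gamma(0) + c_1 = (0.595)(7.191339) + (1.065) = 5.343847.
For k = 2 (> q): gamma(2) = phi_1 gamma(1) = (0.595)(5.343847) = 3.179589.
Therefore gamma(2) = 3.1796 (to 4 decimal places).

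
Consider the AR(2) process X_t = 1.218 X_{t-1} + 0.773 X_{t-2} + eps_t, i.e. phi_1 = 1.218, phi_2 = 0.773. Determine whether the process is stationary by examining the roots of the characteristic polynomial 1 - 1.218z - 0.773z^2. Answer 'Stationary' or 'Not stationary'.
\text{Not stationary}

The AR(p) characteristic polynomial is P(z) = 1 - 1.218z - 0.773z^2.
Stationarity requires all roots to lie outside the unit circle, i.e. |z| > 1 for every root.
Set 1 + (-1.218) z + (-0.773) z^2 = 0, i.e. a z^2 + b z + c = 0 with a = -0.773, b = -1.218, c = 1.
Discriminant D = b^2 - 4ac = (-1.218)^2 - 4*(-0.773)*1 = 1.483524 - (-3.092) = 4.575524.
D >= 0, so the roots are real: z = (-b +/- sqrt(D)) / (2a) = (1.218 +/- 2.139047) / (-1.546).
  z_1 = (1.218 + 2.139047) / (-1.546) = -2.1714,   |z_1| = 2.1714.
  z_2 = (1.218 - 2.139047) / (-1.546) = 0.5958,   |z_2| = 0.5958.
Moduli of all roots: 2.1714, 0.5958.
All moduli strictly greater than 1? No.
Verdict: Not stationary.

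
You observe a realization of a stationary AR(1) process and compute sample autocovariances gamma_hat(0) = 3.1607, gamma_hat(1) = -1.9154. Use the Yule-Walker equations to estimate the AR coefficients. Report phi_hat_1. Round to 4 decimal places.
\hat\phi_{1} = -0.6060

The Yule-Walker equations for an AR(p) process read, in matrix form,
  Gamma_p phi = r_p,   with   (Gamma_p)_{ij} = gamma(|i - j|),
                       (r_p)_i = gamma(i),   i,j = 1..p.
Substitute the sample gammas (Toeplitz matrix and right-hand side of size 1):
  Gamma_p = [[3.1607]]
  r_p     = [-1.9154]
With p = 1 this is the single equation gamma(0) phi_1 = gamma(1):
  phi_hat_1 = gamma(1) / gamma(0) = -1.9154 / 3.1607 = -0.6060.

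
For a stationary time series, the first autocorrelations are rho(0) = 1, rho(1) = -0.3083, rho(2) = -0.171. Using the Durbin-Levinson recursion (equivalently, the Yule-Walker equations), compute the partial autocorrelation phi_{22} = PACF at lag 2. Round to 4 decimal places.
\phi_{22} = -0.2940

The PACF at lag k is phi_{kk}, the last component of the solution
to the Yule-Walker system G_k phi = r_k where
  (G_k)_{ij} = rho(|i - j|), (r_k)_i = rho(i), i,j = 1..k.
Equivalently, Durbin-Levinson gives phi_{kk} iteratively:
  phi_{11} = rho(1)
  phi_{kk} = [rho(k) - sum_{j=1..k-1} phi_{k-1,j} rho(k-j)]
            / [1 - sum_{j=1..k-1} phi_{k-1,j} rho(j)],
  phi_{k,j} = phi_{k-1,j} - phi_{kk} phi_{k-1,k-j},  j = 1..k-1.
Step k = 1:
  phi_11 = rho(1) = -0.3083.
Step k = 2:
  phi_22 = [rho(2) - phi_11 rho(1)] / [1 - phi_11 rho(1)] = [-0.171 - (-0.3083)(-0.3083)] / [1 - (-0.3083)(-0.3083)]
         = -0.26604889 / 0.90495111 = -0.294.
Therefore phi_{22} = -0.2940.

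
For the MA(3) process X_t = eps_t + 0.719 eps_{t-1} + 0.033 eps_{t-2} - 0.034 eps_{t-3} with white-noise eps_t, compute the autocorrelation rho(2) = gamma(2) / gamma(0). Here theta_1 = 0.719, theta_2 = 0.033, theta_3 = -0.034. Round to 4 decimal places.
\rho(2) = 0.0056

For an MA(q) process with theta_0 = 1, the autocovariance is
  gamma(k) = sigma^2 * sum_{i=0..q-k} theta_i * theta_{i+k},
and rho(k) = gamma(k) / gamma(0). Sigma^2 cancels.
  numerator   = (1)*(0.033) + (0.719)*(-0.034) = 0.008554.
  denominator = (1)^2 + (0.719)^2 + (0.033)^2 + (-0.034)^2 = 1.519206.
  rho(2) = 0.008554 / 1.519206 = 0.0056.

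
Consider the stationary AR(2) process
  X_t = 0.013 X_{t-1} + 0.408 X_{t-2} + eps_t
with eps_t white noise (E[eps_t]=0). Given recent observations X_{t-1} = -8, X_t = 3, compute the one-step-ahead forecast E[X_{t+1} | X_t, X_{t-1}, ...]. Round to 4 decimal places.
E[X_{t+1} \mid \mathcal F_t] = -3.2250

For an AR(p) model X_t = c + sum_i phi_i X_{t-i} + eps_t, the
one-step-ahead conditional mean is
  E[X_{t+1} | X_t, ...] = c + sum_i phi_i X_{t+1-i}.
Substitute known values:
  E[X_{t+1} | ...] = (0.013) * (3) + (0.408) * (-8)
                   = -3.2250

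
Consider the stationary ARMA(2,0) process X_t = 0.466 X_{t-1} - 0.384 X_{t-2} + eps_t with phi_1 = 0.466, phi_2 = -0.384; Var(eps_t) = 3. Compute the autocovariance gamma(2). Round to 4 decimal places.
\gamma(2) = -0.9013

Multiply the model equation by X_{t-k} and take expectations. With theta_0 = psi_0 = 1 and psi_j the MA(infinity) weights, this gives
  gamma(k) - sum_i phi_i gamma(k-i) = c_k,
  c_k = sigma^2 * sum_{j=k..q} theta_j psi_{j-k}   (c_k = 0 for k > q),
using gamma(-m) = gamma(m).
Pure AR (q = 0): c_0 = sigma^2 = 3, c_k = 0 for k >= 1.
Equations for k = 0, 1, 2 (AR order 2, c_2 = 0):
  (E0) gamma(0) = phi_1 gamma(1) + phi_2 gamma(2) + c_0
  (E1) gamma(1) = phi_1 gamma(0) + phi_2 gamma(1) + c_1
  (E2) gamma(2) = phi_1 gamma(1) + phi_2 gamma(0)
From (E1): gamma(1) = A gamma(0) + B with
  A = phi_1 / (1 - phi_2) = 0.466 / 1.384 = 0.336705,   B = c_1 / (1 - phi_2) = 0 / 1.384 = 0.
Insert (E2) into (E0): gamma(0) (1 - phi_2^2) = phi_1 (1 + phi_2) gamma(1) + c_0.
  phi_1 (1 + phi_2) = (0.466)(0.616) = 0.287056,   1 - phi_2^2 = 0.852544.
Replace gamma(1) by A gamma(0) + B and collect gamma(0):
  gamma(0) [0.852544 - (0.287056)(0.336705)] = c_0 = 3
  gamma(0) * 0.755891 = 3
  gamma(0) = 3 / 0.755891 = 3.968827.
  gamma(1) = A gamma(0) = (0.336705)(3.968827) = 1.336325.
  gamma(2) = phi_1 gamma(1) + phi_2 gamma(0) = (0.466)(1.336325) + (-0.384)(3.968827) = -0.901302.
Therefore gamma(2) = -0.9013 (to 4 decimal places).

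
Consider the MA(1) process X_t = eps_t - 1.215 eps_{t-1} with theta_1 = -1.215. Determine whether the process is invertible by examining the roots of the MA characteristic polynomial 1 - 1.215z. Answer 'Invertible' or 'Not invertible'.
\text{Not invertible}

The MA(q) characteristic polynomial is P(z) = 1 - 1.215z.
Invertibility requires all roots to lie outside the unit circle, i.e. |z| > 1 for every root.
This is linear in z: 1 + (-1.215) z = 0  =>  z = -1/(-1.215) = 0.823045,  |z| = 0.823045.
Moduli of all roots: 0.8230.
All moduli strictly greater than 1? No.
Verdict: Not invertible.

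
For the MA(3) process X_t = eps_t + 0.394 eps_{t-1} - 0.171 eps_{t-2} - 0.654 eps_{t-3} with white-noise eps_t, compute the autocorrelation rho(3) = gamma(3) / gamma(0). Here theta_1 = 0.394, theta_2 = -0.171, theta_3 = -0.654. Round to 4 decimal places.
\rho(3) = -0.4057

For an MA(q) process with theta_0 = 1, the autocovariance is
  gamma(k) = sigma^2 * sum_{i=0..q-k} theta_i * theta_{i+k},
and rho(k) = gamma(k) / gamma(0). Sigma^2 cancels.
  numerator   = (1)*(-0.654) = -0.654.
  denominator = (1)^2 + (0.394)^2 + (-0.171)^2 + (-0.654)^2 = 1.612193.
  rho(3) = -0.654 / 1.612193 = -0.4057.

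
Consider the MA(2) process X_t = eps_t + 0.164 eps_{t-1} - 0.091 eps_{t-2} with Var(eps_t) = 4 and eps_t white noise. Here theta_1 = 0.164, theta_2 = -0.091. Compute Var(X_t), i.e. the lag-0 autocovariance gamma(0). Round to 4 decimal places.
\gamma(0) = 4.1407

For an MA(q) process X_t = eps_t + sum_i theta_i eps_{t-i} with
Var(eps_t) = sigma^2, the variance is
  gamma(0) = sigma^2 * (1 + sum_i theta_i^2).
  sum_i theta_i^2 = (0.164)^2 + (-0.091)^2 = 0.026896 + 0.008281 = 0.035177.
  gamma(0) = 4 * (1 + 0.035177) = 4 * 1.035177 = 4.140708, which rounds to 4.1407.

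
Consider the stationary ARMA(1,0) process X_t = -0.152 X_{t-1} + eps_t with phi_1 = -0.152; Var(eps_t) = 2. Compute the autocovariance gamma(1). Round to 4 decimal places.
\gamma(1) = -0.3112

Multiply the model equation by X_{t-k} and take expectations. With theta_0 = psi_0 = 1 and psi_j the MA(infinity) weights, this gives
  gamma(k) - sum_i phi_i gamma(k-i) = c_k,
  c_k = sigma^2 * sum_{j=k..q} theta_j psi_{j-k}   (c_k = 0 for k > q),
using gamma(-m) = gamma(m).
Pure AR (q = 0): c_0 = sigma^2 = 2, c_k = 0 for k >= 1.
Equations for k = 0 and k = 1 (AR order 1):
  gamma(0) = phi_1 gamma(1) + c_0
  gamma(1) = phi_1 gamma(0) + c_1
Substituting the second into the first: gamma(0) (1 - phi_1^2) = c_0 + phi_1 c_1, so
  gamma(0) = c_0 / (1 - phi_1^2) = 2 / (1 - (-0.152)^2) = 2 / 0.976896 = 2.047301.
  gamma(1) = phi_1 gamma(0) = (-0.152)(2.047301) = -0.31119.
Therefore gamma(1) = -0.3112 (to 4 decimal places).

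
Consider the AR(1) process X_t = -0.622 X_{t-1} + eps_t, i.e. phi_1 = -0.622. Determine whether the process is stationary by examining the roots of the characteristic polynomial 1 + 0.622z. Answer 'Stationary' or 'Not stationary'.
\text{Stationary}

The AR(p) characteristic polynomial is P(z) = 1 + 0.622z.
Stationarity requires all roots to lie outside the unit circle, i.e. |z| > 1 for every root.
This is linear in z: 1 + (0.622) z = 0  =>  z = -1/(0.622) = -1.607717,  |z| = 1.607717.
Moduli of all roots: 1.6077.
All moduli strictly greater than 1? Yes.
Verdict: Stationary.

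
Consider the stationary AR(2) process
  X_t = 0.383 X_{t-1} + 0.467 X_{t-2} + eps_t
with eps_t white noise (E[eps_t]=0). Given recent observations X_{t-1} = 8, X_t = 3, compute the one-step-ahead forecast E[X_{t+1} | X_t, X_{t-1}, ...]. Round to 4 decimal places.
E[X_{t+1} \mid \mathcal F_t] = 4.8850

For an AR(p) model X_t = c + sum_i phi_i X_{t-i} + eps_t, the
one-step-ahead conditional mean is
  E[X_{t+1} | X_t, ...] = c + sum_i phi_i X_{t+1-i}.
Substitute known values:
  E[X_{t+1} | ...] = (0.383) * (3) + (0.467) * (8)
                   = 4.8850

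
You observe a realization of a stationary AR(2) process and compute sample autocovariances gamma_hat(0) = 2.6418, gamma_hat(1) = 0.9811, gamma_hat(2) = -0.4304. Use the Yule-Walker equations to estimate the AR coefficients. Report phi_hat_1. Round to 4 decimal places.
\hat\phi_{1} = 0.5010

The Yule-Walker equations for an AR(p) process read, in matrix form,
  Gamma_p phi = r_p,   with   (Gamma_p)_{ij} = gamma(|i - j|),
                       (r_p)_i = gamma(i),   i,j = 1..p.
Substitute the sample gammas (Toeplitz matrix and right-hand side of size 2):
  Gamma_p = [[2.6418, 0.9811], [0.9811, 2.6418]]
  r_p     = [0.9811, -0.4304]
Written out:
  2.6418 phi_1 + 0.9811 phi_2 = 0.9811
  0.9811 phi_1 + 2.6418 phi_2 = -0.4304
Solve by Cramer's rule:
  det = gamma(0)^2 - gamma(1)^2 = (2.6418)^2 - (0.9811)^2 = 6.97910724 - 0.96255721 = 6.01655003
  phi_hat_1 = [gamma(1) gamma(0) - gamma(1) gamma(2)] / det = [(0.9811)(2.6418) - (0.9811)(-0.4304)] / 6.01655003 = 3.01413542 / 6.01655003 = 0.501
  phi_hat_2 = [gamma(0) gamma(2) - gamma(1)^2] / det = [(2.6418)(-0.4304) - (0.9811)^2] / 6.01655003 = -2.09958793 / 6.01655003 = -0.349
So phi_hat = [0.5010, -0.3490].
Therefore phi_hat_1 = 0.5010.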